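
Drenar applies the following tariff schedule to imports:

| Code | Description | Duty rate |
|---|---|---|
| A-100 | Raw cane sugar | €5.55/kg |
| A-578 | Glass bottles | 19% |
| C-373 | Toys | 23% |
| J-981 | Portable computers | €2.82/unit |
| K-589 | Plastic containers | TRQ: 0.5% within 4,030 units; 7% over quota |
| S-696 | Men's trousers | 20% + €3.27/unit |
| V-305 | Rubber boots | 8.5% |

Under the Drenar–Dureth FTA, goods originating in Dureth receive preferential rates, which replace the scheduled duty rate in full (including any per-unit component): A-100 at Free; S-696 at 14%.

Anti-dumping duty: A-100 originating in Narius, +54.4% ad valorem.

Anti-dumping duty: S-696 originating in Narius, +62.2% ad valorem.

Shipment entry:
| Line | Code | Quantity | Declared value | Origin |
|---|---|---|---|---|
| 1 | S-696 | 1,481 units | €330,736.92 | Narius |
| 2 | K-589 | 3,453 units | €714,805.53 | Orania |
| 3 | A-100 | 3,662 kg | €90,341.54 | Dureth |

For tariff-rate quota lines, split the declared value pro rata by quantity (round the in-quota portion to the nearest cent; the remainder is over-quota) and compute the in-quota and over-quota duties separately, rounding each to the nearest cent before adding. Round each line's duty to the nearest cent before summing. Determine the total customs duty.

€280,282.65

Line 1 (S-696, Narius, 1,481 units, €330,736.92):
Base rate for S-696 is 20% + €3.27/unit.
S-696 has an FTA preferential rate, but origin Narius is not Dureth; base rate stands.
Additional duty on S-696 from Narius: +62.2%. Applied ad valorem rate: 20% + 62.2% = 82.2%.
Duty = €330,736.92 × 82.2% + 1,481 × €3.27 = €276,708.62.
Line 2 (K-589, Orania, 3,453 units, €714,805.53):
Code K-589 is under a tariff-rate quota (threshold 4,030 units). Quantity 3,453 units is within the quota, so the in-quota rate 0.5% applies to the full value.
Duty = €714,805.53 × 0.5% = €3,574.03.
Line 3 (A-100, Dureth, 3,662 kg, €90,341.54):
Base rate for A-100 is €5.55/kg.
Origin Dureth qualifies under the Drenar–Dureth agreement and A-100 is covered: preferential rate Free applies instead.
The additional-duty order on A-100 targets Narius, not Dureth; it does not apply.
Duty = €90,341.54 × 0% = €0.00.
Total = €276,708.62 + €3,574.03 + €0.00 = €280,282.65.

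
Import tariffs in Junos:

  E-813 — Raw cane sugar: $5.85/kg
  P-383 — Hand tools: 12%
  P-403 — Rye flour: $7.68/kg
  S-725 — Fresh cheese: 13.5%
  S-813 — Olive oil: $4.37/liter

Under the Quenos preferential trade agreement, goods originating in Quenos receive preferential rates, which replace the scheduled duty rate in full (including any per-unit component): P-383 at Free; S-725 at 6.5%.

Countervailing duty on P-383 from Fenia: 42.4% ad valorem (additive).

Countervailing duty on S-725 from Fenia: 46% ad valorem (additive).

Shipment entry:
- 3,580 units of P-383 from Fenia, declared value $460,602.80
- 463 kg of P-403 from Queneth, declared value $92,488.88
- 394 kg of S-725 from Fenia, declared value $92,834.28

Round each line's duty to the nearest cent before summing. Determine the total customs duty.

Line 1 (P-383, Fenia, 3,580 units, $460,602.80):
Base rate for P-383 is 12%.
P-383 has an FTA preferential rate, but origin Fenia is not Quenos; base rate stands.
Additional duty on P-383 from Fenia: +42.4%. Applied ad valorem rate: 12% + 42.4% = 54.4%.
Duty = $460,602.80 × 54.4% = $250,567.92.
Line 2 (P-403, Queneth, 463 kg, $92,488.88):
Base rate for P-403 is $7.68/kg.
Duty = 463 × $7.68 = $3,555.84.
Line 3 (S-725, Fenia, 394 kg, $92,834.28):
Base rate for S-725 is 13.5%.
S-725 has an FTA preferential rate, but origin Fenia is not Quenos; base rate stands.
Additional duty on S-725 from Fenia: +46%. Applied ad valorem rate: 13.5% + 46% = 59.5%.
Duty = $92,834.28 × 59.5% = $55,236.40.
Total = $250,567.92 + $3,555.84 + $55,236.40 = $309,360.16.

$309,360.16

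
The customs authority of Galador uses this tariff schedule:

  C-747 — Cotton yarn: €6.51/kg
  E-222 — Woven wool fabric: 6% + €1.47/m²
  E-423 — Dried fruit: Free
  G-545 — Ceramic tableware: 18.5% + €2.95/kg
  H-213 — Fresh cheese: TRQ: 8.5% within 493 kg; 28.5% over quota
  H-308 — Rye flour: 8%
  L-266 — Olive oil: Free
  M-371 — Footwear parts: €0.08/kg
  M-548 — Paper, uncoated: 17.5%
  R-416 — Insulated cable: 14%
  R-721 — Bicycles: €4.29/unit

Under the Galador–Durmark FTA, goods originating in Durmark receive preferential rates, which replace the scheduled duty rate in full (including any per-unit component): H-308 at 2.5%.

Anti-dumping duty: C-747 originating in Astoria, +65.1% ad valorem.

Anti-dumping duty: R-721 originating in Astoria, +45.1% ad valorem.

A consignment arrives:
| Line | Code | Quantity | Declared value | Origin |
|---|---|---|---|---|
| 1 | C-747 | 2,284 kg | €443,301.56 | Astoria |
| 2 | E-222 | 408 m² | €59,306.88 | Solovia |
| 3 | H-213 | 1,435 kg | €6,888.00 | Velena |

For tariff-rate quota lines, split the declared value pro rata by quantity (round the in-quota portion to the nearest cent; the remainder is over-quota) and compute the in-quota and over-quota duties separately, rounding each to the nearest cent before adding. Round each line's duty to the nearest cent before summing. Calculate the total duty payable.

Line 1 (C-747, Astoria, 2,284 kg, €443,301.56):
Base rate for C-747 is €6.51/kg.
Additional duty on C-747 from Astoria: +65.1% ad valorem. Applied ad valorem rate = 65.1%.
Duty = €443,301.56 × 65.1% + 2,284 × €6.51 = €303,458.16.
Line 2 (E-222, Solovia, 408 m², €59,306.88):
Base rate for E-222 is 6% + €1.47/m².
Duty = €59,306.88 × 6% + 408 × €1.47 = €4,158.17.
Line 3 (H-213, Velena, 1,435 kg, €6,888.00):
Code H-213 is under a tariff-rate quota (threshold 493 kg). In-quota: 493 kg at 8.5%; over-quota: 942 kg at 28.5%.
Pro-rata value split: in-quota = €6,888.00 × 493/1,435 = €2,366.40; over-quota = €6,888.00 − €2,366.40 = €4,521.60.
In-quota duty = €2,366.40 × 8.5% = €201.14. Over-quota duty = €4,521.60 × 28.5% = €1,288.66.
Line duty = €201.14 + €1,288.66 = €1,489.80.
Total = €303,458.16 + €4,158.17 + €1,489.80 = €309,106.13.

€309,106.13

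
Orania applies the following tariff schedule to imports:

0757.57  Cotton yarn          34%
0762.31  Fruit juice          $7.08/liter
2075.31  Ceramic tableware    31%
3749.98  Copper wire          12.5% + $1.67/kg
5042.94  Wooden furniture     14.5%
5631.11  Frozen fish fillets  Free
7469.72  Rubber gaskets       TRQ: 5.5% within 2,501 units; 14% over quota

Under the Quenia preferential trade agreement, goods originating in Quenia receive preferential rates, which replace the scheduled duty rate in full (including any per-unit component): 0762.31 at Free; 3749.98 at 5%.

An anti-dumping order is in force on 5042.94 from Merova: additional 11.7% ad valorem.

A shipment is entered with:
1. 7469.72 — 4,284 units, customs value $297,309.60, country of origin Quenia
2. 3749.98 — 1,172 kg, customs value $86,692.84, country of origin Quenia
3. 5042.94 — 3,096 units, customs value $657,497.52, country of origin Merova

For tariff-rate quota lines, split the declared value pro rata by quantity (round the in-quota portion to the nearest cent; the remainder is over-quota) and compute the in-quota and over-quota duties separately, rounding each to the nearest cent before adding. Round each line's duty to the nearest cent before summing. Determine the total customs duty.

Line 1 (7469.72, Quenia, 4,284 units, $297,309.60):
Code 7469.72 is under a tariff-rate quota (threshold 2,501 units). In-quota: 2,501 units at 5.5%; over-quota: 1,783 units at 14%.
Pro-rata value split: in-quota = $297,309.60 × 2,501/4,284 = $173,569.40; over-quota = $297,309.60 − $173,569.40 = $123,740.20.
In-quota duty = $173,569.40 × 5.5% = $9,546.32. Over-quota duty = $123,740.20 × 14% = $17,323.63.
Line duty = $9,546.32 + $17,323.63 = $26,869.95.
Line 2 (3749.98, Quenia, 1,172 kg, $86,692.84):
Base rate for 3749.98 is 12.5% + $1.67/kg.
Origin Quenia qualifies under the Orania–Quenia agreement and 3749.98 is covered: preferential rate 5% applies instead.
Duty = $86,692.84 × 5% = $4,334.64.
Line 3 (5042.94, Merova, 3,096 units, $657,497.52):
Base rate for 5042.94 is 14.5%.
Additional duty on 5042.94 from Merova: +11.7%. Applied ad valorem rate: 14.5% + 11.7% = 26.2%.
Duty = $657,497.52 × 26.2% = $172,264.35.
Total = $26,869.95 + $4,334.64 + $172,264.35 = $203,468.94.

$203,468.94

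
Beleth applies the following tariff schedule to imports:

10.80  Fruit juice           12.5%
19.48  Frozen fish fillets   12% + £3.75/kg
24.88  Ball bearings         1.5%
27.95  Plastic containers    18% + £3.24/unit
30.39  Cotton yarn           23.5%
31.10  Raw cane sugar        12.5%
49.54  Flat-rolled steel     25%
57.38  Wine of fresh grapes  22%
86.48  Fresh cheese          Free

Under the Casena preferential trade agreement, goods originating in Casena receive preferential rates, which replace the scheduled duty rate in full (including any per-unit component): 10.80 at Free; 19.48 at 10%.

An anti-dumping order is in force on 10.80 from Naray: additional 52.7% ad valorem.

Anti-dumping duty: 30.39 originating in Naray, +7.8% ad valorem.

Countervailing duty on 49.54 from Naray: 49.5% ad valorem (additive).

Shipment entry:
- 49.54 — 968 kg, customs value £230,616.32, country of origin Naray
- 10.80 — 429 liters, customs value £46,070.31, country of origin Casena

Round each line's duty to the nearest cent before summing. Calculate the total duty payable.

Line 1 (49.54, Naray, 968 kg, £230,616.32):
Base rate for 49.54 is 25%.
Additional duty on 49.54 from Naray: +49.5%. Applied ad valorem rate: 25% + 49.5% = 74.5%.
Duty = £230,616.32 × 74.5% = £171,809.16.
Line 2 (10.80, Casena, 429 liters, £46,070.31):
Base rate for 10.80 is 12.5%.
Origin Casena qualifies under the Beleth–Casena agreement and 10.80 is covered: preferential rate Free applies instead.
The additional-duty order on 10.80 targets Naray, not Casena; it does not apply.
Duty = £46,070.31 × 0% = £0.00.
Total = £171,809.16 + £0.00 = £171,809.16.

£171,809.16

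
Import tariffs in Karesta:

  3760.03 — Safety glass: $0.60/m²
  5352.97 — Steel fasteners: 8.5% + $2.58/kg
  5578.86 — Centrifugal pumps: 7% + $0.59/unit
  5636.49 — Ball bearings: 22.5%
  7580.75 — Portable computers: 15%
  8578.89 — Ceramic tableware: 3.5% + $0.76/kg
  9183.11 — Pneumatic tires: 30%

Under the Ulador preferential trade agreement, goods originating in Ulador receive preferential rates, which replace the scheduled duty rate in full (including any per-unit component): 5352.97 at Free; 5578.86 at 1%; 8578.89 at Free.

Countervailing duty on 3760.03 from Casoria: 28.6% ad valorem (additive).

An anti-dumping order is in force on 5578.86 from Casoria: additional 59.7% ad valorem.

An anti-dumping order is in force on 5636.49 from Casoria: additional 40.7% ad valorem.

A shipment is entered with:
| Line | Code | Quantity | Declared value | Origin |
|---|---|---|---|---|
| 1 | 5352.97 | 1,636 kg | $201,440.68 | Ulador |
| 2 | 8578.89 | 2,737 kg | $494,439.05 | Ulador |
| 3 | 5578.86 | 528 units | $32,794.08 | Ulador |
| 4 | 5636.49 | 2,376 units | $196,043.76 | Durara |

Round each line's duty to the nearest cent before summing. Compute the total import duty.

Line 1 (5352.97, Ulador, 1,636 kg, $201,440.68):
Base rate for 5352.97 is 8.5% + $2.58/kg.
Origin Ulador qualifies under the Karesta–Ulador agreement and 5352.97 is covered: preferential rate Free applies instead.
Duty = $201,440.68 × 0% = $0.00.
Line 2 (8578.89, Ulador, 2,737 kg, $494,439.05):
Base rate for 8578.89 is 3.5% + $0.76/kg.
Origin Ulador qualifies under the Karesta–Ulador agreement and 8578.89 is covered: preferential rate Free applies instead.
Duty = $494,439.05 × 0% = $0.00.
Line 3 (5578.86, Ulador, 528 units, $32,794.08):
Base rate for 5578.86 is 7% + $0.59/unit.
Origin Ulador qualifies under the Karesta–Ulador agreement and 5578.86 is covered: preferential rate 1% applies instead.
The additional-duty order on 5578.86 targets Casoria, not Ulador; it does not apply.
Duty = $32,794.08 × 1% = $327.94.
Line 4 (5636.49, Durara, 2,376 units, $196,043.76):
Base rate for 5636.49 is 22.5%.
The additional-duty order on 5636.49 targets Casoria, not Durara; it does not apply.
Duty = $196,043.76 × 22.5% = $44,109.85.
Total = $0.00 + $0.00 + $327.94 + $44,109.85 = $44,437.79.

$44,437.79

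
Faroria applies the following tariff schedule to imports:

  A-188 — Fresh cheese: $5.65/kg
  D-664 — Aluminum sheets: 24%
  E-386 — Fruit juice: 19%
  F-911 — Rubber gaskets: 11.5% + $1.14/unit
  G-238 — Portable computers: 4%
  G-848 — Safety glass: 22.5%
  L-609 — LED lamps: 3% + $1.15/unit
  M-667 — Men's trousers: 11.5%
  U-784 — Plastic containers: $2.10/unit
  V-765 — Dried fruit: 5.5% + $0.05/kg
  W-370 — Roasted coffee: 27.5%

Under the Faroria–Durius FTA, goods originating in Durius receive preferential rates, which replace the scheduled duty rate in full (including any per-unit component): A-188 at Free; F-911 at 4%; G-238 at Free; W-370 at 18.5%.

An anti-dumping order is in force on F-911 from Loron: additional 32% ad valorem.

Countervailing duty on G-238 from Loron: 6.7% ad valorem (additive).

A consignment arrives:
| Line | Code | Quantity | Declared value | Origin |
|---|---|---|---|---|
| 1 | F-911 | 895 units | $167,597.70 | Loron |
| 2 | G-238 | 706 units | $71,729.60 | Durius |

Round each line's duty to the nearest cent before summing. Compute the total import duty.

Line 1 (F-911, Loron, 895 units, $167,597.70):
Base rate for F-911 is 11.5% + $1.14/unit.
F-911 has an FTA preferential rate, but origin Loron is not Durius; base rate stands.
Additional duty on F-911 from Loron: +32%. Applied ad valorem rate: 11.5% + 32% = 43.5%.
Duty = $167,597.70 × 43.5% + 895 × $1.14 = $73,925.30.
Line 2 (G-238, Durius, 706 units, $71,729.60):
Base rate for G-238 is 4%.
Origin Durius qualifies under the Faroria–Durius agreement and G-238 is covered: preferential rate Free applies instead.
The additional-duty order on G-238 targets Loron, not Durius; it does not apply.
Duty = $71,729.60 × 0% = $0.00.
Total = $73,925.30 + $0.00 = $73,925.30.

$73,925.30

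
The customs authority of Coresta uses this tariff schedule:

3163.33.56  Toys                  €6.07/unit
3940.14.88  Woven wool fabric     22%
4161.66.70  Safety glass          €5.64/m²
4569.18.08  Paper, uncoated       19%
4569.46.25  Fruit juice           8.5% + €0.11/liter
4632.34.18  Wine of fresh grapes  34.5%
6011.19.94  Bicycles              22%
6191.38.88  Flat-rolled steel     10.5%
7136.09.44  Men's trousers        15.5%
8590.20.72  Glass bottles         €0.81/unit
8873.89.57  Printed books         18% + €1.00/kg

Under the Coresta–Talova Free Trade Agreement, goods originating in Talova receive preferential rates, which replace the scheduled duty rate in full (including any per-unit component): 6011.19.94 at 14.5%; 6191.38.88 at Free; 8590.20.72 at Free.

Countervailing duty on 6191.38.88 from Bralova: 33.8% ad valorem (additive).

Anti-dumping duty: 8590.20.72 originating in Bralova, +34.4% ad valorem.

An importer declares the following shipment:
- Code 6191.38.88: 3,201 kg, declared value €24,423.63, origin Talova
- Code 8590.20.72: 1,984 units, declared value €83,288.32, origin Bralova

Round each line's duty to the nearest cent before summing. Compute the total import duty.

€30,258.22

Line 1 (6191.38.88, Talova, 3,201 kg, €24,423.63):
Base rate for 6191.38.88 is 10.5%.
Origin Talova qualifies under the Coresta–Talova agreement and 6191.38.88 is covered: preferential rate Free applies instead.
The additional-duty order on 6191.38.88 targets Bralova, not Talova; it does not apply.
Duty = €24,423.63 × 0% = €0.00.
Line 2 (8590.20.72, Bralova, 1,984 units, €83,288.32):
Base rate for 8590.20.72 is €0.81/unit.
8590.20.72 has an FTA preferential rate, but origin Bralova is not Talova; base rate stands.
Additional duty on 8590.20.72 from Bralova: +34.4% ad valorem. Applied ad valorem rate = 34.4%.
Duty = €83,288.32 × 34.4% + 1,984 × €0.81 = €30,258.22.
Total = €0.00 + €30,258.22 = €30,258.22.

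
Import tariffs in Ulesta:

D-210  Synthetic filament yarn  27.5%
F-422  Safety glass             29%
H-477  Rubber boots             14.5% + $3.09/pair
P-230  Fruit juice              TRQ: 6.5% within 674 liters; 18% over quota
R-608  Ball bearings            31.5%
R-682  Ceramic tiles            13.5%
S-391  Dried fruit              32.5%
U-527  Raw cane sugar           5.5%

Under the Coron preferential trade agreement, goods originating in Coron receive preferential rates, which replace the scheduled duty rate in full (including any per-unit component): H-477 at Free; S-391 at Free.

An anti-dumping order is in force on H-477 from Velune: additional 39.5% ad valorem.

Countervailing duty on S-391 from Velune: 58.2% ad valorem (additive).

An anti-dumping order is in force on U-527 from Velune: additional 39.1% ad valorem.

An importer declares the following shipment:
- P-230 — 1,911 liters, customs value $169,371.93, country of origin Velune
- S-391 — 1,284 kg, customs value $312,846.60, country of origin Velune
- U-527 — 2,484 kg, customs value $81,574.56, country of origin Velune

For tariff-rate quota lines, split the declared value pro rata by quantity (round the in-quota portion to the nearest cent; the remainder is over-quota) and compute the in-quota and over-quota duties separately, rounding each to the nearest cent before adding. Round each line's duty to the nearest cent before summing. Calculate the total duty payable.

Line 1 (P-230, Velune, 1,911 liters, $169,371.93):
Code P-230 is under a tariff-rate quota (threshold 674 liters). In-quota: 674 liters at 6.5%; over-quota: 1,237 liters at 18%.
Pro-rata value split: in-quota = $169,371.93 × 674/1,911 = $59,736.62; over-quota = $169,371.93 − $59,736.62 = $109,635.31.
In-quota duty = $59,736.62 × 6.5% = $3,882.88. Over-quota duty = $109,635.31 × 18% = $19,734.36.
Line duty = $3,882.88 + $19,734.36 = $23,617.24.
Line 2 (S-391, Velune, 1,284 kg, $312,846.60):
Base rate for S-391 is 32.5%.
S-391 has an FTA preferential rate, but origin Velune is not Coron; base rate stands.
Additional duty on S-391 from Velune: +58.2%. Applied ad valorem rate: 32.5% + 58.2% = 90.7%.
Duty = $312,846.60 × 90.7% = $283,751.87.
Line 3 (U-527, Velune, 2,484 kg, $81,574.56):
Base rate for U-527 is 5.5%.
Additional duty on U-527 from Velune: +39.1%. Applied ad valorem rate: 5.5% + 39.1% = 44.6%.
Duty = $81,574.56 × 44.6% = $36,382.25.
Total = $23,617.24 + $283,751.87 + $36,382.25 = $343,751.36.

$343,751.36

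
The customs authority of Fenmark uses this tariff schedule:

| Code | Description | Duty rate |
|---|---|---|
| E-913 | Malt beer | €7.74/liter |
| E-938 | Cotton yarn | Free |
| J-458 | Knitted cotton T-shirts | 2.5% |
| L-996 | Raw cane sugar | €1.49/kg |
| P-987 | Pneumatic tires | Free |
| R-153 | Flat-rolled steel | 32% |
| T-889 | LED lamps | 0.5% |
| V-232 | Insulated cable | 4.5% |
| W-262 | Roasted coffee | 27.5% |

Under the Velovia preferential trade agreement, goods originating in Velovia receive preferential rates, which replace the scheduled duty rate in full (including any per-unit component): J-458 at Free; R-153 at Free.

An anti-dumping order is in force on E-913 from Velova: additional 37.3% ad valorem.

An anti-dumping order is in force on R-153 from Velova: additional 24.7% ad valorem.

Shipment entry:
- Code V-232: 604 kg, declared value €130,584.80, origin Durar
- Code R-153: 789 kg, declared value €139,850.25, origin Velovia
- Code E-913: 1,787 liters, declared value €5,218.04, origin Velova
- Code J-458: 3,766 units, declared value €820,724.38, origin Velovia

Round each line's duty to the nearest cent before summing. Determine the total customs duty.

€21,654.03

Line 1 (V-232, Durar, 604 kg, €130,584.80):
Base rate for V-232 is 4.5%.
Duty = €130,584.80 × 4.5% = €5,876.32.
Line 2 (R-153, Velovia, 789 kg, €139,850.25):
Base rate for R-153 is 32%.
Origin Velovia qualifies under the Fenmark–Velovia agreement and R-153 is covered: preferential rate Free applies instead.
The additional-duty order on R-153 targets Velova, not Velovia; it does not apply.
Duty = €139,850.25 × 0% = €0.00.
Line 3 (E-913, Velova, 1,787 liters, €5,218.04):
Base rate for E-913 is €7.74/liter.
Additional duty on E-913 from Velova: +37.3% ad valorem. Applied ad valorem rate = 37.3%.
Duty = €5,218.04 × 37.3% + 1,787 × €7.74 = €15,777.71.
Line 4 (J-458, Velovia, 3,766 units, €820,724.38):
Base rate for J-458 is 2.5%.
Origin Velovia qualifies under the Fenmark–Velovia agreement and J-458 is covered: preferential rate Free applies instead.
Duty = €820,724.38 × 0% = €0.00.
Total = €5,876.32 + €0.00 + €15,777.71 + €0.00 = €21,654.03.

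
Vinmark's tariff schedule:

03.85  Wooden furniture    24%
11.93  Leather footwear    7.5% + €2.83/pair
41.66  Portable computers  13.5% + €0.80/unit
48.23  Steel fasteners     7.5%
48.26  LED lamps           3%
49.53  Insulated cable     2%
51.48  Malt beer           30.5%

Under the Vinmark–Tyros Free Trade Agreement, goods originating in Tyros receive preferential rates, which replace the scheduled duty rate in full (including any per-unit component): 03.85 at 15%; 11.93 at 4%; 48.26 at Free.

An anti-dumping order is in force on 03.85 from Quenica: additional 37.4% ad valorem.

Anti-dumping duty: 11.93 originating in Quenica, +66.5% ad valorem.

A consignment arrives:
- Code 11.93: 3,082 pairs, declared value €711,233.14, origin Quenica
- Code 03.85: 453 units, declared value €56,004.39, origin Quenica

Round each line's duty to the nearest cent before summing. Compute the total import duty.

Line 1 (11.93, Quenica, 3,082 pairs, €711,233.14):
Base rate for 11.93 is 7.5% + €2.83/pair.
11.93 has an FTA preferential rate, but origin Quenica is not Tyros; base rate stands.
Additional duty on 11.93 from Quenica: +66.5%. Applied ad valorem rate: 7.5% + 66.5% = 74%.
Duty = €711,233.14 × 74% + 3,082 × €2.83 = €535,034.58.
Line 2 (03.85, Quenica, 453 units, €56,004.39):
Base rate for 03.85 is 24%.
03.85 has an FTA preferential rate, but origin Quenica is not Tyros; base rate stands.
Additional duty on 03.85 from Quenica: +37.4%. Applied ad valorem rate: 24% + 37.4% = 61.4%.
Duty = €56,004.39 × 61.4% = €34,386.70.
Total = €535,034.58 + €34,386.70 = €569,421.28.

€569,421.28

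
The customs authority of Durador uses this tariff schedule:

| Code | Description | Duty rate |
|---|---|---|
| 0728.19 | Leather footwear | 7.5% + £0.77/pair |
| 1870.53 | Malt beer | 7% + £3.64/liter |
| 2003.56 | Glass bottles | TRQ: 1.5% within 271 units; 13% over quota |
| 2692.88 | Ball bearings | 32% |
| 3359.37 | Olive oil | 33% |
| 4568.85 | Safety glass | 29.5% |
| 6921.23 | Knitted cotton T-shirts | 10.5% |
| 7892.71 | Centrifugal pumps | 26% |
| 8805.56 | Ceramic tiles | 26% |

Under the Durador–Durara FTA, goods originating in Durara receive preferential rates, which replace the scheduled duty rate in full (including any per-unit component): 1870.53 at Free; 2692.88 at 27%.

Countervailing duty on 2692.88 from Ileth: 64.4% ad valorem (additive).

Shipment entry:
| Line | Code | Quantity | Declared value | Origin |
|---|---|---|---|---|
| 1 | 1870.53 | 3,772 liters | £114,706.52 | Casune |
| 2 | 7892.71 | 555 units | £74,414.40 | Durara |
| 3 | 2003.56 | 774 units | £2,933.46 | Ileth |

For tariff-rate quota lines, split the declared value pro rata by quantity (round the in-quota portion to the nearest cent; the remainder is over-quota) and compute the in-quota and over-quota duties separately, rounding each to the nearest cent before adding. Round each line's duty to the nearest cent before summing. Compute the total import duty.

£41,370.52

Line 1 (1870.53, Casune, 3,772 liters, £114,706.52):
Base rate for 1870.53 is 7% + £3.64/liter.
1870.53 has an FTA preferential rate, but origin Casune is not Durara; base rate stands.
Duty = £114,706.52 × 7% + 3,772 × £3.64 = £21,759.54.
Line 2 (7892.71, Durara, 555 units, £74,414.40):
Base rate for 7892.71 is 26%.
Origin Durara is the FTA partner but 7892.71 is not on the preference list; base rate stands.
Duty = £74,414.40 × 26% = £19,347.74.
Line 3 (2003.56, Ileth, 774 units, £2,933.46):
Code 2003.56 is under a tariff-rate quota (threshold 271 units). In-quota: 271 units at 1.5%; over-quota: 503 units at 13%.
Pro-rata value split: in-quota = £2,933.46 × 271/774 = £1,027.09; over-quota = £2,933.46 − £1,027.09 = £1,906.37.
In-quota duty = £1,027.09 × 1.5% = £15.41. Over-quota duty = £1,906.37 × 13% = £247.83.
Line duty = £15.41 + £247.83 = £263.24.
Total = £21,759.54 + £19,347.74 + £263.24 = £41,370.52.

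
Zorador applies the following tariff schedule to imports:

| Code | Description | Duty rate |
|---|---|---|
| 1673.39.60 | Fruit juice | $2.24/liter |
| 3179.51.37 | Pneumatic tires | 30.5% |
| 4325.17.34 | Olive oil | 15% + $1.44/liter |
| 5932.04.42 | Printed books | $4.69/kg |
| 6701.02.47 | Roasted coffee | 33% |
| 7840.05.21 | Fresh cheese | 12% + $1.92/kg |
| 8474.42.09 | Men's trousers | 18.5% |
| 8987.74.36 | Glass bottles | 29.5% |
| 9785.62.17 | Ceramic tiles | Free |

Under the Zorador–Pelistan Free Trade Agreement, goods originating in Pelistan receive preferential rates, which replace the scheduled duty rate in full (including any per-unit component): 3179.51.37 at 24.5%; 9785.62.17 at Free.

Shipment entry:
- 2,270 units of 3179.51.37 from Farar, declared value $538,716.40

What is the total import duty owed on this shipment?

$164,308.50

Line 1 (3179.51.37, Farar, 2,270 units, $538,716.40):
Base rate for 3179.51.37 is 30.5%.
3179.51.37 has an FTA preferential rate, but origin Farar is not Pelistan; base rate stands.
Duty = $538,716.40 × 30.5% = $164,308.50.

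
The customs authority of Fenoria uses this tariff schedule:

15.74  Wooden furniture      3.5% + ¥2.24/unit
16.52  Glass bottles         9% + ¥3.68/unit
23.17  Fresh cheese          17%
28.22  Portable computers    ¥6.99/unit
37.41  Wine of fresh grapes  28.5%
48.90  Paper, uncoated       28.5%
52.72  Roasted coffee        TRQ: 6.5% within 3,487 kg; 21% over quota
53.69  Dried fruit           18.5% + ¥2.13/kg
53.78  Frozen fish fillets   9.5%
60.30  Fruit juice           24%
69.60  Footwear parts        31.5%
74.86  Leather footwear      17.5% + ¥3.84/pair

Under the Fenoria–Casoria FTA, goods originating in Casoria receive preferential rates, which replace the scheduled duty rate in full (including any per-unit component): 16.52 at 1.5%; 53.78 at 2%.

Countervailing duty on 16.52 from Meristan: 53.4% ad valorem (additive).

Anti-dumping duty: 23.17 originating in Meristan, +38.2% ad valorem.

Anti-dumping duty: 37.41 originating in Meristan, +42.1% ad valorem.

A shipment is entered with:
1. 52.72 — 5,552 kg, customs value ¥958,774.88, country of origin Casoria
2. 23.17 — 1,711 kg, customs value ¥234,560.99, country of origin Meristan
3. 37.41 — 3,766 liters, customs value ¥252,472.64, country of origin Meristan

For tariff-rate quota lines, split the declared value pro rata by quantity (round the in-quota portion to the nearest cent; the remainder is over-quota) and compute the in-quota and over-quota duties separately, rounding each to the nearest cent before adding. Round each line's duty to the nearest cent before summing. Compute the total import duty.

¥421,751.42

Line 1 (52.72, Casoria, 5,552 kg, ¥958,774.88):
Code 52.72 is under a tariff-rate quota (threshold 3,487 kg). In-quota: 3,487 kg at 6.5%; over-quota: 2,065 kg at 21%.
Pro-rata value split: in-quota = ¥958,774.88 × 3,487/5,552 = ¥602,170.03; over-quota = ¥958,774.88 − ¥602,170.03 = ¥356,604.85.
In-quota duty = ¥602,170.03 × 6.5% = ¥39,141.05. Over-quota duty = ¥356,604.85 × 21% = ¥74,887.02.
Line duty = ¥39,141.05 + ¥74,887.02 = ¥114,028.07.
Line 2 (23.17, Meristan, 1,711 kg, ¥234,560.99):
Base rate for 23.17 is 17%.
Additional duty on 23.17 from Meristan: +38.2%. Applied ad valorem rate: 17% + 38.2% = 55.2%.
Duty = ¥234,560.99 × 55.2% = ¥129,477.67.
Line 3 (37.41, Meristan, 3,766 liters, ¥252,472.64):
Base rate for 37.41 is 28.5%.
Additional duty on 37.41 from Meristan: +42.1%. Applied ad valorem rate: 28.5% + 42.1% = 70.6%.
Duty = ¥252,472.64 × 70.6% = ¥178,245.68.
Total = ¥114,028.07 + ¥129,477.67 + ¥178,245.68 = ¥421,751.42.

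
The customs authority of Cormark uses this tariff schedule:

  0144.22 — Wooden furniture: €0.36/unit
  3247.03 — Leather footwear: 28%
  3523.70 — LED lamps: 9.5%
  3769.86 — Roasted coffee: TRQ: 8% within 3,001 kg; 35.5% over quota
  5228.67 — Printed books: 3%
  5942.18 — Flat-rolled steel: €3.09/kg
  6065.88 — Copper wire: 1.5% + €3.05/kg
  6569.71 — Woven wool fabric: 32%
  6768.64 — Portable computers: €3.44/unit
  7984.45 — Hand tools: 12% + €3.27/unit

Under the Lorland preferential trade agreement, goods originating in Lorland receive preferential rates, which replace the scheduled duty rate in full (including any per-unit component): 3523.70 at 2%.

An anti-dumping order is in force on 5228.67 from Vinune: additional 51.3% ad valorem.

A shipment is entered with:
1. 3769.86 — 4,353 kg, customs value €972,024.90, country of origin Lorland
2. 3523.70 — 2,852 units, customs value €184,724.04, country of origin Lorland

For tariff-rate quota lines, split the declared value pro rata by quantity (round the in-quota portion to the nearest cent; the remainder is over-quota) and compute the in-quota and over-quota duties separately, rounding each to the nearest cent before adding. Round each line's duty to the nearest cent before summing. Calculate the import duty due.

€164,479.41

Line 1 (3769.86, Lorland, 4,353 kg, €972,024.90):
Code 3769.86 is under a tariff-rate quota (threshold 3,001 kg). In-quota: 3,001 kg at 8%; over-quota: 1,352 kg at 35.5%.
Pro-rata value split: in-quota = €972,024.90 × 3,001/4,353 = €670,123.30; over-quota = €972,024.90 − €670,123.30 = €301,901.60.
In-quota duty = €670,123.30 × 8% = €53,609.86. Over-quota duty = €301,901.60 × 35.5% = €107,175.07.
Line duty = €53,609.86 + €107,175.07 = €160,784.93.
Line 2 (3523.70, Lorland, 2,852 units, €184,724.04):
Base rate for 3523.70 is 9.5%.
Origin Lorland qualifies under the Cormark–Lorland agreement and 3523.70 is covered: preferential rate 2% applies instead.
Duty = €184,724.04 × 2% = €3,694.48.
Total = €160,784.93 + €3,694.48 = €164,479.41.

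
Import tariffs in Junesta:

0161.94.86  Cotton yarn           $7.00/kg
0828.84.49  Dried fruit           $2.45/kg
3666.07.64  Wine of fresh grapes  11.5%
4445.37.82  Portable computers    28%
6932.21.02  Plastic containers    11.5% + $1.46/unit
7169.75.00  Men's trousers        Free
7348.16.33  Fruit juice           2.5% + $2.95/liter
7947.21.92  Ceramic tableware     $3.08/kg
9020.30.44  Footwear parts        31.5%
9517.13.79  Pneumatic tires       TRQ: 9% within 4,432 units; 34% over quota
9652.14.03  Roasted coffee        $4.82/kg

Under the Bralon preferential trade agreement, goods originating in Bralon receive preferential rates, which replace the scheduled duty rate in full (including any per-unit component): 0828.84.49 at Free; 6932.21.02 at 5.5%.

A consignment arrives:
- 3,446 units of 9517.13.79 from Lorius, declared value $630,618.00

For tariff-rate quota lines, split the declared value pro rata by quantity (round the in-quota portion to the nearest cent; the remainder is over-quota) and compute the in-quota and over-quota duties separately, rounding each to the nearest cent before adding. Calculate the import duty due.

Line 1 (9517.13.79, Lorius, 3,446 units, $630,618.00):
Code 9517.13.79 is under a tariff-rate quota (threshold 4,432 units). Quantity 3,446 units is within the quota, so the in-quota rate 9% applies to the full value.
Duty = $630,618.00 × 9% = $56,755.62.

$56,755.62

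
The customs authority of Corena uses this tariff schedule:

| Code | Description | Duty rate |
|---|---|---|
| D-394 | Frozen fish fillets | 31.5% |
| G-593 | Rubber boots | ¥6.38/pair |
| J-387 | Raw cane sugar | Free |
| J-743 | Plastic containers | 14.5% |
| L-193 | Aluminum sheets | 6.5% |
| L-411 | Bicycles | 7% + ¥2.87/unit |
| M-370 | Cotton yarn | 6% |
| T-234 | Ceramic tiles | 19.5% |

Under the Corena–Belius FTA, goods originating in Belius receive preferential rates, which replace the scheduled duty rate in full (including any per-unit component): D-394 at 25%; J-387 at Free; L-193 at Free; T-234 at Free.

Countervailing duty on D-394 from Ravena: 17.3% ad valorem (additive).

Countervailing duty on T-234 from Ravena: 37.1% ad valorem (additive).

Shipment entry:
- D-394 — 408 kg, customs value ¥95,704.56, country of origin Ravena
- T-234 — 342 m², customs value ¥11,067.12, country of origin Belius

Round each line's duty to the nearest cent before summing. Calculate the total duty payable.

¥46,703.83

Line 1 (D-394, Ravena, 408 kg, ¥95,704.56):
Base rate for D-394 is 31.5%.
D-394 has an FTA preferential rate, but origin Ravena is not Belius; base rate stands.
Additional duty on D-394 from Ravena: +17.3%. Applied ad valorem rate: 31.5% + 17.3% = 48.8%.
Duty = ¥95,704.56 × 48.8% = ¥46,703.83.
Line 2 (T-234, Belius, 342 m², ¥11,067.12):
Base rate for T-234 is 19.5%.
Origin Belius qualifies under the Corena–Belius agreement and T-234 is covered: preferential rate Free applies instead.
The additional-duty order on T-234 targets Ravena, not Belius; it does not apply.
Duty = ¥11,067.12 × 0% = ¥0.00.
Total = ¥46,703.83 + ¥0.00 = ¥46,703.83.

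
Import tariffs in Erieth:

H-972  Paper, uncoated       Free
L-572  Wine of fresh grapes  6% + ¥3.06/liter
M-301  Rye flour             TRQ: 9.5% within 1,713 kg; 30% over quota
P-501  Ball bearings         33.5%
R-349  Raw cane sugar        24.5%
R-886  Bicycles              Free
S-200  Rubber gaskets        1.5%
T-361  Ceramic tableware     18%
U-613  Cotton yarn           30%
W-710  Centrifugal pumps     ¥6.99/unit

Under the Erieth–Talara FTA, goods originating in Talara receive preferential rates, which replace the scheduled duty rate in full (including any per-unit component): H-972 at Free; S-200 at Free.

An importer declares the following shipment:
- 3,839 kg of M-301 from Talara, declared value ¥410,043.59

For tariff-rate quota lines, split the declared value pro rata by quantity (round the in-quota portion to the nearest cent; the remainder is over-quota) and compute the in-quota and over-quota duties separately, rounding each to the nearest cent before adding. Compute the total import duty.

¥85,505.15

Line 1 (M-301, Talara, 3,839 kg, ¥410,043.59):
Code M-301 is under a tariff-rate quota (threshold 1,713 kg). In-quota: 1,713 kg at 9.5%; over-quota: 2,126 kg at 30%.
Pro-rata value split: in-quota = ¥410,043.59 × 1,713/3,839 = ¥182,965.53; over-quota = ¥410,043.59 − ¥182,965.53 = ¥227,078.06.
In-quota duty = ¥182,965.53 × 9.5% = ¥17,381.73. Over-quota duty = ¥227,078.06 × 30% = ¥68,123.42.
Line duty = ¥17,381.73 + ¥68,123.42 = ¥85,505.15.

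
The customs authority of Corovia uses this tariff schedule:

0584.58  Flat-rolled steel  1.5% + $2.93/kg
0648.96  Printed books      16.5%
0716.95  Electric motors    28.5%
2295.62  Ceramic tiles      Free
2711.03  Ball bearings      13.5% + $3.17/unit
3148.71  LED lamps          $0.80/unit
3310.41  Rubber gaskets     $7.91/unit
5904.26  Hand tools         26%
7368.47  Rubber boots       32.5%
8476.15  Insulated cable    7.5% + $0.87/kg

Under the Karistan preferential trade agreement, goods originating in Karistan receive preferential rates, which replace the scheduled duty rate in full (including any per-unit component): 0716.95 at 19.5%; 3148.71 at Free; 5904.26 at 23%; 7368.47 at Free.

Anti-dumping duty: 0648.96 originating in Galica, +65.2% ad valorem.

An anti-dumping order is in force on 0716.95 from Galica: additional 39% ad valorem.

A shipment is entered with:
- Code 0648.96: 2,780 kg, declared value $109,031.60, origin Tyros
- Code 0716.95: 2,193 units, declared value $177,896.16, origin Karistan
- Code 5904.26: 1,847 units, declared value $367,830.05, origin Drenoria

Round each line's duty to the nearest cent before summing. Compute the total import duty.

$148,315.77

Line 1 (0648.96, Tyros, 2,780 kg, $109,031.60):
Base rate for 0648.96 is 16.5%.
The additional-duty order on 0648.96 targets Galica, not Tyros; it does not apply.
Duty = $109,031.60 × 16.5% = $17,990.21.
Line 2 (0716.95, Karistan, 2,193 units, $177,896.16):
Base rate for 0716.95 is 28.5%.
Origin Karistan qualifies under the Corovia–Karistan agreement and 0716.95 is covered: preferential rate 19.5% applies instead.
The additional-duty order on 0716.95 targets Galica, not Karistan; it does not apply.
Duty = $177,896.16 × 19.5% = $34,689.75.
Line 3 (5904.26, Drenoria, 1,847 units, $367,830.05):
Base rate for 5904.26 is 26%.
5904.26 has an FTA preferential rate, but origin Drenoria is not Karistan; base rate stands.
Duty = $367,830.05 × 26% = $95,635.81.
Total = $17,990.21 + $34,689.75 + $95,635.81 = $148,315.77.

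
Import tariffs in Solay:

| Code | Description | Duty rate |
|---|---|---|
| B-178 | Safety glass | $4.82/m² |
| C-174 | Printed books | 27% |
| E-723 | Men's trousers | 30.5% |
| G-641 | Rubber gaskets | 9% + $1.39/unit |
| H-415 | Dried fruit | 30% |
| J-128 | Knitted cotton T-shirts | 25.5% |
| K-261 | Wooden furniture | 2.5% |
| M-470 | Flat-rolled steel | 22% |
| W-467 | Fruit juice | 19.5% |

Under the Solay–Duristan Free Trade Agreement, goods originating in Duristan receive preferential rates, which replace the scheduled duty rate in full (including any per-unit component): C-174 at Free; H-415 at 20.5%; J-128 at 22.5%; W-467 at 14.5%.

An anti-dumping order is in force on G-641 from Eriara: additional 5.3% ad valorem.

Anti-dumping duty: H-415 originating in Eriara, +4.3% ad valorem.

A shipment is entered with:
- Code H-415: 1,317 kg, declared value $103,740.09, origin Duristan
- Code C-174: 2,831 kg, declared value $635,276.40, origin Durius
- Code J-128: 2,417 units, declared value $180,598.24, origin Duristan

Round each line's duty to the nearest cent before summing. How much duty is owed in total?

Line 1 (H-415, Duristan, 1,317 kg, $103,740.09):
Base rate for H-415 is 30%.
Origin Duristan qualifies under the Solay–Duristan agreement and H-415 is covered: preferential rate 20.5% applies instead.
The additional-duty order on H-415 targets Eriara, not Duristan; it does not apply.
Duty = $103,740.09 × 20.5% = $21,266.72.
Line 2 (C-174, Durius, 2,831 kg, $635,276.40):
Base rate for C-174 is 27%.
C-174 has an FTA preferential rate, but origin Durius is not Duristan; base rate stands.
Duty = $635,276.40 × 27% = $171,524.63.
Line 3 (J-128, Duristan, 2,417 units, $180,598.24):
Base rate for J-128 is 25.5%.
Origin Duristan qualifies under the Solay–Duristan agreement and J-128 is covered: preferential rate 22.5% applies instead.
Duty = $180,598.24 × 22.5% = $40,634.60.
Total = $21,266.72 + $171,524.63 + $40,634.60 = $233,425.95.

$233,425.95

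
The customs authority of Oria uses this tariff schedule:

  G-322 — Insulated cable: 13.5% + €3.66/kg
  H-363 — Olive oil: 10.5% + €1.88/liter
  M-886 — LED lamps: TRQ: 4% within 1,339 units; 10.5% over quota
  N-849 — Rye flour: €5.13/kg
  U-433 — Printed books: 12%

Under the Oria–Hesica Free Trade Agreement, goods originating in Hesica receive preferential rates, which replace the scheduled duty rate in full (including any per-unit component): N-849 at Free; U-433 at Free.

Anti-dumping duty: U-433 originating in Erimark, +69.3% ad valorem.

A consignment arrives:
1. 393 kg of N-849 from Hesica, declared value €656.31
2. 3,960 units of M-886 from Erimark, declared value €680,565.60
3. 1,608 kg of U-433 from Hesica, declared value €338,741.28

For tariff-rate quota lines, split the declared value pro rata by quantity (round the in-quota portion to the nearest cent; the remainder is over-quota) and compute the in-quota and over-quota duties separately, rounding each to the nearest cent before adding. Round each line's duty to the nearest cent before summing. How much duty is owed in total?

€56,501.55

Line 1 (N-849, Hesica, 393 kg, €656.31):
Base rate for N-849 is €5.13/kg.
Origin Hesica qualifies under the Oria–Hesica agreement and N-849 is covered: preferential rate Free applies instead.
Duty = €656.31 × 0% = €0.00.
Line 2 (M-886, Erimark, 3,960 units, €680,565.60):
Code M-886 is under a tariff-rate quota (threshold 1,339 units). In-quota: 1,339 units at 4%; over-quota: 2,621 units at 10.5%.
Pro-rata value split: in-quota = €680,565.60 × 1,339/3,960 = €230,120.54; over-quota = €680,565.60 − €230,120.54 = €450,445.06.
In-quota duty = €230,120.54 × 4% = €9,204.82. Over-quota duty = €450,445.06 × 10.5% = €47,296.73.
Line duty = €9,204.82 + €47,296.73 = €56,501.55.
Line 3 (U-433, Hesica, 1,608 kg, €338,741.28):
Base rate for U-433 is 12%.
Origin Hesica qualifies under the Oria–Hesica agreement and U-433 is covered: preferential rate Free applies instead.
The additional-duty order on U-433 targets Erimark, not Hesica; it does not apply.
Duty = €338,741.28 × 0% = €0.00.
Total = €0.00 + €56,501.55 + €0.00 = €56,501.55.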